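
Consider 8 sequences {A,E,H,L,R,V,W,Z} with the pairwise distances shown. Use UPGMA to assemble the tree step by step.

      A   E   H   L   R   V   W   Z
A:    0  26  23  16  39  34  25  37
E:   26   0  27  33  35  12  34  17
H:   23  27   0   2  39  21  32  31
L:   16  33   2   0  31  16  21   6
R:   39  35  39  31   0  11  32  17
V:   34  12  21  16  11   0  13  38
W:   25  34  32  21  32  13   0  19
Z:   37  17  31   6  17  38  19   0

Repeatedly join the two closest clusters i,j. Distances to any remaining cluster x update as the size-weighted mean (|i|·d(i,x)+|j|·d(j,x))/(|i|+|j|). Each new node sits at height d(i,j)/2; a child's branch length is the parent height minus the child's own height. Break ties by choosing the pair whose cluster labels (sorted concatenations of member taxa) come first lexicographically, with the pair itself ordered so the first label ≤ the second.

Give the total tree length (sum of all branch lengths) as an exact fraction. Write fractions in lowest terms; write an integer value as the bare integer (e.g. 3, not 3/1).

iteration 1: select H,L (d=2); attach at lengths (1, 1); label the merged cluster HL
  updated: d(A,HL)=39/2, d(E,HL)=30, d(HL,R)=35, d(HL,V)=37/2, d(HL,W)=53/2, d(HL,Z)=37/2
iteration 2: select R,V (d=11); attach at lengths (11/2, 11/2); label the merged cluster RV
  updated: d(A,RV)=73/2, d(E,RV)=47/2, d(HL,RV)=107/4, d(RV,W)=45/2, d(RV,Z)=55/2
iteration 3: select E,Z (d=17); attach at lengths (17/2, 17/2); label the merged cluster EZ
  updated: d(A,EZ)=63/2, d(EZ,HL)=97/4, d(EZ,RV)=51/2, d(EZ,W)=53/2
iteration 4: select A,HL (d=39/2); attach at lengths (39/4, 35/4); label the merged cluster AHL
  updated: d(AHL,EZ)=80/3, d(AHL,RV)=30, d(AHL,W)=26
iteration 5: select RV,W (d=45/2); attach at lengths (23/4, 45/4); label the merged cluster RVW
  updated: d(AHL,RVW)=86/3, d(EZ,RVW)=155/6
iteration 6: select EZ,RVW (d=155/6); attach at lengths (53/12, 5/3); label the merged cluster ERVWZ
  updated: d(AHL,ERVWZ)=418/15
iteration 7: select AHL,ERVWZ (d=418/15); attach at lengths (251/60, 61/60); label the merged cluster AEHLRVWZ
final tree: ((A:39/4,(H:1,L:1):35/4):251/60,((E:17/2,Z:17/2):53/12,((R:11/2,V:11/2):23/4,W:45/4):5/3):61/60)
total length: 4607/60

4607/60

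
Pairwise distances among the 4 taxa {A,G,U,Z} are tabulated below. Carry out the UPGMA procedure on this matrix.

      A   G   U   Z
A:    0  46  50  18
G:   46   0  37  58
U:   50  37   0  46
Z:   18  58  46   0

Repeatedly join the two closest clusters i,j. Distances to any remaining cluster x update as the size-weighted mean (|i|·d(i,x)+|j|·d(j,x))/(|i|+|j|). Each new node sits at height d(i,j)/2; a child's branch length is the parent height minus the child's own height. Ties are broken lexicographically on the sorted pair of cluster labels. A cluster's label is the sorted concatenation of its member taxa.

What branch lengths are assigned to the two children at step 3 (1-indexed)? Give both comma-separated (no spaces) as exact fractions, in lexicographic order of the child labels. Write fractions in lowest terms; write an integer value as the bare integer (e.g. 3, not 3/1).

step 1: merge (A,Z) at d=18; branch lengths A→9, Z→9; new cluster AZ
  updated: d(AZ,G)=52, d(AZ,U)=48
step 2: merge (G,U) at d=37; branch lengths G→37/2, U→37/2; new cluster GU
  updated: d(AZ,GU)=50
step 3: merge (AZ,GU) at d=50; branch lengths AZ→16, GU→13/2; new cluster AGUZ
final tree: ((A:9,Z:9):16,(G:37/2,U:37/2):13/2)
total length: 155/2

16,13/2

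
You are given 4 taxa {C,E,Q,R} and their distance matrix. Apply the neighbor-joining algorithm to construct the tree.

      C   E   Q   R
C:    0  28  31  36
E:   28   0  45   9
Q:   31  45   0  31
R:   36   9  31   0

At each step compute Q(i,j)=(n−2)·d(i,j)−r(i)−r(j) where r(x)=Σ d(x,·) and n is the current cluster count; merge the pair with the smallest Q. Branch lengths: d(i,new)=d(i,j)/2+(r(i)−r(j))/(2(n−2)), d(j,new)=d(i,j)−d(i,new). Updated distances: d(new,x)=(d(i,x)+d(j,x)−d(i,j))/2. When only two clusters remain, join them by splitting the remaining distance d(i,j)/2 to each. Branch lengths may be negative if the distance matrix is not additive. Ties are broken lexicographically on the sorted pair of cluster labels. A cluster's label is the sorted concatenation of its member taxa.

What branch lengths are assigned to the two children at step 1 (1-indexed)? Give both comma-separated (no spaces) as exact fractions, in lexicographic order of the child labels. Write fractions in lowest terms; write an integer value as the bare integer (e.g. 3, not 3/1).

25/2,37/2

iteration 1: select C,Q (d=31, Q=-140); attach at lengths (25/2, 37/2); label the merged cluster CQ
  updated: d(CQ,E)=21, d(CQ,R)=18
iteration 2: select CQ,E (d=21, Q=-48); attach at lengths (15, 6); label the merged cluster CEQ
  updated: d(CEQ,R)=3
iteration 3: select CEQ,R (d=3); attach at lengths (3/2, 3/2); label the merged cluster CEQR
final tree: (((C:25/2,Q:37/2):15,E:6):3/2,R:3/2)
total length: 55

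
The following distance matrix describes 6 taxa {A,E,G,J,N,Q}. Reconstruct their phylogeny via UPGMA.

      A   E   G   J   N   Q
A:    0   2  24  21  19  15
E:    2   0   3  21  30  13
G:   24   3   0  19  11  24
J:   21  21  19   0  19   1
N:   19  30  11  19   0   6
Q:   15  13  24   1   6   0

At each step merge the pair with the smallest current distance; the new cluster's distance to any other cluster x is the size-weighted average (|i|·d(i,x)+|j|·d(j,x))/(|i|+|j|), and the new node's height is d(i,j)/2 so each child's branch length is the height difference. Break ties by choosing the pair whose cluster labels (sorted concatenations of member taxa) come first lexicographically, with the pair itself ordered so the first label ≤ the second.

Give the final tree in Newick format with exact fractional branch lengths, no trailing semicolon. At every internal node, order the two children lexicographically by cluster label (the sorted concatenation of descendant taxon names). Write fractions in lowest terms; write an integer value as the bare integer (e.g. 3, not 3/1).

((A:1,E:1):65/8,((G:11/2,N:11/2):3,(J:1/2,Q:1/2):8):5/8)

iteration 1: select J,Q (d=1); attach at lengths (1/2, 1/2); label the merged cluster JQ
  updated: d(A,JQ)=18, d(E,JQ)=17, d(G,JQ)=43/2, d(JQ,N)=25/2
iteration 2: select A,E (d=2); attach at lengths (1, 1); label the merged cluster AE
  updated: d(AE,G)=27/2, d(AE,JQ)=35/2, d(AE,N)=49/2
iteration 3: select G,N (d=11); attach at lengths (11/2, 11/2); label the merged cluster GN
  updated: d(AE,GN)=19, d(GN,JQ)=17
iteration 4: select GN,JQ (d=17); attach at lengths (3, 8); label the merged cluster GJNQ
  updated: d(AE,GJNQ)=73/4
iteration 5: select AE,GJNQ (d=73/4); attach at lengths (65/8, 5/8); label the merged cluster AEGJNQ
final tree: ((A:1,E:1):65/8,((G:11/2,N:11/2):3,(J:1/2,Q:1/2):8):5/8)
total length: 135/4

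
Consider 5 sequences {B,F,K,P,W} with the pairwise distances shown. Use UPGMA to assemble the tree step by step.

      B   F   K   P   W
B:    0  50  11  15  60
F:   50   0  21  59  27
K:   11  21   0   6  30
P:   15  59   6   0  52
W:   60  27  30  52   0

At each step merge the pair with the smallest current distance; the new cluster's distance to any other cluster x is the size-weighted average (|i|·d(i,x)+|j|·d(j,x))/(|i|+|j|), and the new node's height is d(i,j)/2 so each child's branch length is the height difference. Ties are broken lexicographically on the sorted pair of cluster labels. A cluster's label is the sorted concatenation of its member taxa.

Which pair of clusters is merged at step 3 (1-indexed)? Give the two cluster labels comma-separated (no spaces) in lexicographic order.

step 1: merge (K,P) at d=6; branch lengths K→3, P→3; new cluster KP
  updated: d(B,KP)=13, d(F,KP)=40, d(KP,W)=41
step 2: merge (B,KP) at d=13; branch lengths B→13/2, KP→7/2; new cluster BKP
  updated: d(BKP,F)=130/3, d(BKP,W)=142/3
step 3: merge (F,W) at d=27; branch lengths F→27/2, W→27/2; new cluster FW
  updated: d(BKP,FW)=136/3
step 4: merge (BKP,FW) at d=136/3; branch lengths BKP→97/6, FW→55/6; new cluster BFKPW
final tree: ((B:13/2,(K:3,P:3):7/2):97/6,(F:27/2,W:27/2):55/6)
total length: 205/3

F,W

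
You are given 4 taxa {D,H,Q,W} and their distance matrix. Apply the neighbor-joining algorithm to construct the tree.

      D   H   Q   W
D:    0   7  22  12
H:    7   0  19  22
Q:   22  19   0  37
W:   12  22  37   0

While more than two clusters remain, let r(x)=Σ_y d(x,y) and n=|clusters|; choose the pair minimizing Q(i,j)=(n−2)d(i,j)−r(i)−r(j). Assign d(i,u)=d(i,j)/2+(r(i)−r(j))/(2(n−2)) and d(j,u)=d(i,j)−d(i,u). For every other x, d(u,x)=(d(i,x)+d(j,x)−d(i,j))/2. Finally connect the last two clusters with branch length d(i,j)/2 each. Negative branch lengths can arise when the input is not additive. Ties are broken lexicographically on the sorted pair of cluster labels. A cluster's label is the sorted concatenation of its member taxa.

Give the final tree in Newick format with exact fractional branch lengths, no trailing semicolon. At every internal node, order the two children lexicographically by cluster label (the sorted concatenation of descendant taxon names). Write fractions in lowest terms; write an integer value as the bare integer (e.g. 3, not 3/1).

(((D:-3/2,W:27/2):13/2,H:2):17/2,Q:17/2)

1. join D+W (d=12, Q=-88) ⇒ DW; edges |D|=-3/2, |W|=27/2
  updated: d(DW,H)=17/2, d(DW,Q)=47/2
2. join DW+H (d=17/2, Q=-51) ⇒ DHW; edges |DW|=13/2, |H|=2
  updated: d(DHW,Q)=17
3. join DHW+Q (d=17) ⇒ DHQW; edges |DHW|=17/2, |Q|=17/2
final tree: (((D:-3/2,W:27/2):13/2,H:2):17/2,Q:17/2)
total length: 75/2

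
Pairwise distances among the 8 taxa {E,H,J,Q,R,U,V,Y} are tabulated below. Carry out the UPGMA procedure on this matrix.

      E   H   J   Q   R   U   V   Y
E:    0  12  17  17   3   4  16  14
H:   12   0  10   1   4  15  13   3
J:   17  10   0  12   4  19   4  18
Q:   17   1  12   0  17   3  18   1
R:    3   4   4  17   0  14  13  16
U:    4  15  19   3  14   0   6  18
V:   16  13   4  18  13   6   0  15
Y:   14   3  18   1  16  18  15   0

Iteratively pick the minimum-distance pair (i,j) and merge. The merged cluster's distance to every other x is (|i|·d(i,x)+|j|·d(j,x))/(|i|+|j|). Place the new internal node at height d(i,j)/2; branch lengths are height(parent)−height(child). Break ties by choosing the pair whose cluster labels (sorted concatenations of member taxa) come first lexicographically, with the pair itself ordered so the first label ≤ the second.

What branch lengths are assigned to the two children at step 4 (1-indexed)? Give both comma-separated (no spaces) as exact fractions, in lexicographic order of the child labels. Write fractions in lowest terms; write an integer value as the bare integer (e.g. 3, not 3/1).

2,2

iteration 1: select H,Q (d=1); attach at lengths (1/2, 1/2); label the merged cluster HQ
  updated: d(E,HQ)=29/2, d(HQ,J)=11, d(HQ,R)=21/2, d(HQ,U)=9, d(HQ,V)=31/2, d(HQ,Y)=2
iteration 2: select HQ,Y (d=2); attach at lengths (1/2, 1); label the merged cluster HQY
  updated: d(E,HQY)=43/3, d(HQY,J)=40/3, d(HQY,R)=37/3, d(HQY,U)=12, d(HQY,V)=46/3
iteration 3: select E,R (d=3); attach at lengths (3/2, 3/2); label the merged cluster ER
  updated: d(ER,HQY)=40/3, d(ER,J)=21/2, d(ER,U)=9, d(ER,V)=29/2
iteration 4: select J,V (d=4); attach at lengths (2, 2); label the merged cluster JV
  updated: d(ER,JV)=25/2, d(HQY,JV)=43/3, d(JV,U)=25/2
iteration 5: select ER,U (d=9); attach at lengths (3, 9/2); label the merged cluster ERU
  updated: d(ERU,HQY)=116/9, d(ERU,JV)=25/2
iteration 6: select ERU,JV (d=25/2); attach at lengths (7/4, 17/4); label the merged cluster EJRUV
  updated: d(EJRUV,HQY)=202/15
iteration 7: select EJRUV,HQY (d=202/15); attach at lengths (29/60, 86/15); label the merged cluster EHJQRUVY
final tree: ((((E:3/2,R:3/2):3,U:9/2):7/4,(J:2,V:2):17/4):29/60,((H:1/2,Q:1/2):1/2,Y:1):86/15)
total length: 1753/60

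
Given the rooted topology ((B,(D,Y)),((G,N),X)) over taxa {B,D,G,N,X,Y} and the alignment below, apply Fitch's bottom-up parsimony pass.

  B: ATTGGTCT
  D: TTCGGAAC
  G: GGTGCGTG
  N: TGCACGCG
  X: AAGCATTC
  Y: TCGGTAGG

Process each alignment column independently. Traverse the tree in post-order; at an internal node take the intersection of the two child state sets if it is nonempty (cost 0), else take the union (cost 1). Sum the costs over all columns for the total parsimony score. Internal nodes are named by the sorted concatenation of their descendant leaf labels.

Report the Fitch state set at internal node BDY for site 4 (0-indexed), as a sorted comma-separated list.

site 0, node DY: D={T} ∩ Y={T} → {T} (+0)
site 0, node BDY: B={A} ∪ DY={T} → {A,T} (+1)
site 0, node GN: G={G} ∪ N={T} → {G,T} (+1)
site 0, node GNX: GN={G,T} ∪ X={A} → {A,G,T} (+1)
site 0, node BDGNXY: BDY={A,T} ∩ GNX={A,G,T} → {A,T} (+0)
site 1, node DY: D={T} ∪ Y={C} → {C,T} (+1)
site 1, node BDY: B={T} ∩ DY={C,T} → {T} (+0)
site 1, node GN: G={G} ∩ N={G} → {G} (+0)
site 1, node GNX: GN={G} ∪ X={A} → {A,G} (+1)
site 1, node BDGNXY: BDY={T} ∪ GNX={A,G} → {A,G,T} (+1)
site 2, node DY: D={C} ∪ Y={G} → {C,G} (+1)
site 2, node BDY: B={T} ∪ DY={C,G} → {C,G,T} (+1)
site 2, node GN: G={T} ∪ N={C} → {C,T} (+1)
site 2, node GNX: GN={C,T} ∪ X={G} → {C,G,T} (+1)
site 2, node BDGNXY: BDY={C,G,T} ∩ GNX={C,G,T} → {C,G,T} (+0)
site 3, node DY: D={G} ∩ Y={G} → {G} (+0)
site 3, node BDY: B={G} ∩ DY={G} → {G} (+0)
site 3, node GN: G={G} ∪ N={A} → {A,G} (+1)
site 3, node GNX: GN={A,G} ∪ X={C} → {A,C,G} (+1)
site 3, node BDGNXY: BDY={G} ∩ GNX={A,C,G} → {G} (+0)
site 4, node DY: D={G} ∪ Y={T} → {G,T} (+1)
site 4, node BDY: B={G} ∩ DY={G,T} → {G} (+0)
site 4, node GN: G={C} ∩ N={C} → {C} (+0)
site 4, node GNX: GN={C} ∪ X={A} → {A,C} (+1)
site 4, node BDGNXY: BDY={G} ∪ GNX={A,C} → {A,C,G} (+1)
site 5, node DY: D={A} ∩ Y={A} → {A} (+0)
site 5, node BDY: B={T} ∪ DY={A} → {A,T} (+1)
site 5, node GN: G={G} ∩ N={G} → {G} (+0)
site 5, node GNX: GN={G} ∪ X={T} → {G,T} (+1)
site 5, node BDGNXY: BDY={A,T} ∩ GNX={G,T} → {T} (+0)
site 6, node DY: D={A} ∪ Y={G} → {A,G} (+1)
site 6, node BDY: B={C} ∪ DY={A,G} → {A,C,G} (+1)
site 6, node GN: G={T} ∪ N={C} → {C,T} (+1)
site 6, node GNX: GN={C,T} ∩ X={T} → {T} (+0)
site 6, node BDGNXY: BDY={A,C,G} ∪ GNX={T} → {A,C,G,T} (+1)
site 7, node DY: D={C} ∪ Y={G} → {C,G} (+1)
site 7, node BDY: B={T} ∪ DY={C,G} → {C,G,T} (+1)
site 7, node GN: G={G} ∩ N={G} → {G} (+0)
site 7, node GNX: GN={G} ∪ X={C} → {C,G} (+1)
site 7, node BDGNXY: BDY={C,G,T} ∩ GNX={C,G} → {C,G} (+0)
per-site changes: [3, 3, 4, 2, 3, 2, 4, 3]; total = 24

G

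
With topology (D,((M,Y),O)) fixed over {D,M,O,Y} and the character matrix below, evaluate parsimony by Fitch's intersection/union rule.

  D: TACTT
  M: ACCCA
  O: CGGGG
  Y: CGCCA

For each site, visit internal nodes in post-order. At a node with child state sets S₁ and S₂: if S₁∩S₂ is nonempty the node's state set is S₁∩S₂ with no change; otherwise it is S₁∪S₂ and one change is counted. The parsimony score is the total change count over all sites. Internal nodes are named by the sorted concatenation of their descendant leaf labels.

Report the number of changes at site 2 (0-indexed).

site 0, node MY: M={A} ∪ Y={C} → {A,C} (+1)
site 0, node MOY: MY={A,C} ∩ O={C} → {C} (+0)
site 0, node DMOY: D={T} ∪ MOY={C} → {C,T} (+1)
site 1, node MY: M={C} ∪ Y={G} → {C,G} (+1)
site 1, node MOY: MY={C,G} ∩ O={G} → {G} (+0)
site 1, node DMOY: D={A} ∪ MOY={G} → {A,G} (+1)
site 2, node MY: M={C} ∩ Y={C} → {C} (+0)
site 2, node MOY: MY={C} ∪ O={G} → {C,G} (+1)
site 2, node DMOY: D={C} ∩ MOY={C,G} → {C} (+0)
site 3, node MY: M={C} ∩ Y={C} → {C} (+0)
site 3, node MOY: MY={C} ∪ O={G} → {C,G} (+1)
site 3, node DMOY: D={T} ∪ MOY={C,G} → {C,G,T} (+1)
site 4, node MY: M={A} ∩ Y={A} → {A} (+0)
site 4, node MOY: MY={A} ∪ O={G} → {A,G} (+1)
site 4, node DMOY: D={T} ∪ MOY={A,G} → {A,G,T} (+1)
per-site changes: [2, 2, 1, 2, 2]; total = 9

1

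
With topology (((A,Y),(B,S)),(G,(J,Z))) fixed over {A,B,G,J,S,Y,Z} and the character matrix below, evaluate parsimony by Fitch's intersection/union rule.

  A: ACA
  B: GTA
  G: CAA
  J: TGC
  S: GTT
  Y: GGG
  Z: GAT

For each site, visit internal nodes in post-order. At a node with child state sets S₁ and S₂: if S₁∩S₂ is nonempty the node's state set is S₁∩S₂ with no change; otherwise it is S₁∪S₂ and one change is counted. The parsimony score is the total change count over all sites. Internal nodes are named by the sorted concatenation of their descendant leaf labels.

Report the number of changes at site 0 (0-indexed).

3

site 0, node AY: A={A} ∪ Y={G} → {A,G} (+1)
site 0, node BS: B={G} ∩ S={G} → {G} (+0)
site 0, node ABSY: AY={A,G} ∩ BS={G} → {G} (+0)
site 0, node JZ: J={T} ∪ Z={G} → {G,T} (+1)
site 0, node GJZ: G={C} ∪ JZ={G,T} → {C,G,T} (+1)
site 0, node ABGJSYZ: ABSY={G} ∩ GJZ={C,G,T} → {G} (+0)
site 1, node AY: A={C} ∪ Y={G} → {C,G} (+1)
site 1, node BS: B={T} ∩ S={T} → {T} (+0)
site 1, node ABSY: AY={C,G} ∪ BS={T} → {C,G,T} (+1)
site 1, node JZ: J={G} ∪ Z={A} → {A,G} (+1)
site 1, node GJZ: G={A} ∩ JZ={A,G} → {A} (+0)
site 1, node ABGJSYZ: ABSY={C,G,T} ∪ GJZ={A} → {A,C,G,T} (+1)
site 2, node AY: A={A} ∪ Y={G} → {A,G} (+1)
site 2, node BS: B={A} ∪ S={T} → {A,T} (+1)
site 2, node ABSY: AY={A,G} ∩ BS={A,T} → {A} (+0)
site 2, node JZ: J={C} ∪ Z={T} → {C,T} (+1)
site 2, node GJZ: G={A} ∪ JZ={C,T} → {A,C,T} (+1)
site 2, node ABGJSYZ: ABSY={A} ∩ GJZ={A,C,T} → {A} (+0)
per-site changes: [3, 4, 4]; total = 11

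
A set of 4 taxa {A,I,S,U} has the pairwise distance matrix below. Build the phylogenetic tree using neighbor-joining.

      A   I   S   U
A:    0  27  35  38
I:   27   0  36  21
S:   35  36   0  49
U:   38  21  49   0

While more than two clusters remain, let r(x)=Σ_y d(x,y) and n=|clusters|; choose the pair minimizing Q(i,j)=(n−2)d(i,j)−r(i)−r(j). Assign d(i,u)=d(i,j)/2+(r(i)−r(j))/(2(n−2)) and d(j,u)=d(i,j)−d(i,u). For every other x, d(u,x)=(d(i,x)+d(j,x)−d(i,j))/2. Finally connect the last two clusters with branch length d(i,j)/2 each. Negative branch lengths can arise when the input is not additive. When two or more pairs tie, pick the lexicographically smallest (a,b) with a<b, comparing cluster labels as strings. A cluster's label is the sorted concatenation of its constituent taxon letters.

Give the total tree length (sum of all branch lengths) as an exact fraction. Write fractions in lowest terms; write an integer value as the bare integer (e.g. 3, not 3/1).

step 1: merge (A,S) at d=35, Q=-150; branch lengths A→25/2, S→45/2; new cluster AS
  updated: d(AS,I)=14, d(AS,U)=26
step 2: merge (AS,I) at d=14, Q=-61; branch lengths AS→19/2, I→9/2; new cluster AIS
  updated: d(AIS,U)=33/2
step 3: merge (AIS,U) at d=33/2; branch lengths AIS→33/4, U→33/4; new cluster AISU
final tree: (((A:25/2,S:45/2):19/2,I:9/2):33/4,U:33/4)
total length: 131/2

131/2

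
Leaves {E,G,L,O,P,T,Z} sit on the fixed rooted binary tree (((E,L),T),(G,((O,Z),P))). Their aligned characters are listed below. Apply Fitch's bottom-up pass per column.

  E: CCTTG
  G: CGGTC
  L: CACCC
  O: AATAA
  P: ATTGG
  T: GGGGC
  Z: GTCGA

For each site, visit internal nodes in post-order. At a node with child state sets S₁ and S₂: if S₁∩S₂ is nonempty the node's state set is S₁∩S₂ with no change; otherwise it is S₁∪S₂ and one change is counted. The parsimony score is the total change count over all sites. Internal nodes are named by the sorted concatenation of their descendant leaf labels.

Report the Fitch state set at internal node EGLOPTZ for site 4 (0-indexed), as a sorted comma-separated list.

EL@0: {C} ∩ {C} = {C} (intersection, +0)
ELT@0: {C} ∪ {G} = {C,G} (union, +1)
OZ@0: {A} ∪ {G} = {A,G} (union, +1)
OPZ@0: {A,G} ∩ {A} = {A} (intersection, +0)
GOPZ@0: {C} ∪ {A} = {A,C} (union, +1)
EGLOPTZ@0: {C,G} ∩ {A,C} = {C} (intersection, +0)
EL@1: {C} ∪ {A} = {A,C} (union, +1)
ELT@1: {A,C} ∪ {G} = {A,C,G} (union, +1)
OZ@1: {A} ∪ {T} = {A,T} (union, +1)
OPZ@1: {A,T} ∩ {T} = {T} (intersection, +0)
GOPZ@1: {G} ∪ {T} = {G,T} (union, +1)
EGLOPTZ@1: {A,C,G} ∩ {G,T} = {G} (intersection, +0)
EL@2: {T} ∪ {C} = {C,T} (union, +1)
ELT@2: {C,T} ∪ {G} = {C,G,T} (union, +1)
OZ@2: {T} ∪ {C} = {C,T} (union, +1)
OPZ@2: {C,T} ∩ {T} = {T} (intersection, +0)
GOPZ@2: {G} ∪ {T} = {G,T} (union, +1)
EGLOPTZ@2: {C,G,T} ∩ {G,T} = {G,T} (intersection, +0)
EL@3: {T} ∪ {C} = {C,T} (union, +1)
ELT@3: {C,T} ∪ {G} = {C,G,T} (union, +1)
OZ@3: {A} ∪ {G} = {A,G} (union, +1)
OPZ@3: {A,G} ∩ {G} = {G} (intersection, +0)
GOPZ@3: {T} ∪ {G} = {G,T} (union, +1)
EGLOPTZ@3: {C,G,T} ∩ {G,T} = {G,T} (intersection, +0)
EL@4: {G} ∪ {C} = {C,G} (union, +1)
ELT@4: {C,G} ∩ {C} = {C} (intersection, +0)
OZ@4: {A} ∩ {A} = {A} (intersection, +0)
OPZ@4: {A} ∪ {G} = {A,G} (union, +1)
GOPZ@4: {C} ∪ {A,G} = {A,C,G} (union, +1)
EGLOPTZ@4: {C} ∩ {A,C,G} = {C} (intersection, +0)
per-site changes: [3, 4, 4, 4, 3]; total = 18

C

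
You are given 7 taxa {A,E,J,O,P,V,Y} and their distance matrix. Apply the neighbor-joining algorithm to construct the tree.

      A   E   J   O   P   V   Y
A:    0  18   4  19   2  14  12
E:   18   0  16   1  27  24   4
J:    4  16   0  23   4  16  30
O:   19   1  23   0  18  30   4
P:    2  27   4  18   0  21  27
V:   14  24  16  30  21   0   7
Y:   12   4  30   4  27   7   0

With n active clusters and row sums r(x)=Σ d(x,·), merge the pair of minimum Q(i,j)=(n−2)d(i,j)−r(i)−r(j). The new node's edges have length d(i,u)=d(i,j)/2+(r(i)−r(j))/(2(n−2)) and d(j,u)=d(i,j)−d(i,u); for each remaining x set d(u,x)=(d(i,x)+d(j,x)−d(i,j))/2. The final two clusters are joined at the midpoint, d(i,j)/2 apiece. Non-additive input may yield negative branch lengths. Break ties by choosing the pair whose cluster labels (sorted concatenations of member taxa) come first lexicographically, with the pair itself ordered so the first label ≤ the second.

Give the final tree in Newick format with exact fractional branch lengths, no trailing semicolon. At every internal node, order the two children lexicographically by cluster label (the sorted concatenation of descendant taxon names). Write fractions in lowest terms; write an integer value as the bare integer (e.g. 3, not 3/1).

(((A:-2,(((E:0,O:1):47/16,Y:9/16):211/24,V:149/24):65/8):3,J:15/8):17/16,P:17/16)

iteration 1: select E,O (d=1, Q=-180); attach at lengths (0, 1); label the merged cluster EO
  updated: d(A,EO)=18, d(EO,J)=19, d(EO,P)=22, d(EO,V)=53/2, d(EO,Y)=7/2
iteration 2: select EO,Y (d=7/2, Q=-309/2); attach at lengths (47/16, 9/16); label the merged cluster EOY
  updated: d(A,EOY)=53/4, d(EOY,J)=91/4, d(EOY,P)=91/4, d(EOY,V)=15
iteration 3: select EOY,V (d=15, Q=-379/4); attach at lengths (211/24, 149/24); label the merged cluster EOVY
  updated: d(A,EOVY)=49/8, d(EOVY,J)=95/8, d(EOVY,P)=115/8
iteration 4: select A,EOVY (d=49/8, Q=-129/4); attach at lengths (-2, 65/8); label the merged cluster AEOVY
  updated: d(AEOVY,J)=39/8, d(AEOVY,P)=41/8
iteration 5: select AEOVY,J (d=39/8, Q=-14); attach at lengths (3, 15/8); label the merged cluster AEJOVY
  updated: d(AEJOVY,P)=17/8
iteration 6: select AEJOVY,P (d=17/8); attach at lengths (17/16, 17/16); label the merged cluster AEJOPVY
final tree: (((A:-2,(((E:0,O:1):47/16,Y:9/16):211/24,V:149/24):65/8):3,J:15/8):17/16,P:17/16)
total length: 261/8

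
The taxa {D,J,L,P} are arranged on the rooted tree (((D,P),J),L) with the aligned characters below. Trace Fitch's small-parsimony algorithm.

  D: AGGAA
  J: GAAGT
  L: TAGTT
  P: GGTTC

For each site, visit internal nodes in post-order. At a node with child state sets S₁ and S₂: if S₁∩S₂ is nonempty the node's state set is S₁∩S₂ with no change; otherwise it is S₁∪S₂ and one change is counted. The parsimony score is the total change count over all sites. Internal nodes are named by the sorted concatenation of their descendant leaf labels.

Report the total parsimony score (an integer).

[col 0] DP: children D:{A}, P:{G} ∪→ {A,G}; cost 1
[col 0] DJP: children DP:{A,G}, J:{G} ∩→ {G}; cost 0
[col 0] DJLP: children DJP:{G}, L:{T} ∪→ {G,T}; cost 1
[col 1] DP: children D:{G}, P:{G} ∩→ {G}; cost 0
[col 1] DJP: children DP:{G}, J:{A} ∪→ {A,G}; cost 1
[col 1] DJLP: children DJP:{A,G}, L:{A} ∩→ {A}; cost 0
[col 2] DP: children D:{G}, P:{T} ∪→ {G,T}; cost 1
[col 2] DJP: children DP:{G,T}, J:{A} ∪→ {A,G,T}; cost 1
[col 2] DJLP: children DJP:{A,G,T}, L:{G} ∩→ {G}; cost 0
[col 3] DP: children D:{A}, P:{T} ∪→ {A,T}; cost 1
[col 3] DJP: children DP:{A,T}, J:{G} ∪→ {A,G,T}; cost 1
[col 3] DJLP: children DJP:{A,G,T}, L:{T} ∩→ {T}; cost 0
[col 4] DP: children D:{A}, P:{C} ∪→ {A,C}; cost 1
[col 4] DJP: children DP:{A,C}, J:{T} ∪→ {A,C,T}; cost 1
[col 4] DJLP: children DJP:{A,C,T}, L:{T} ∩→ {T}; cost 0
per-site changes: [2, 1, 2, 2, 2]; total = 9

9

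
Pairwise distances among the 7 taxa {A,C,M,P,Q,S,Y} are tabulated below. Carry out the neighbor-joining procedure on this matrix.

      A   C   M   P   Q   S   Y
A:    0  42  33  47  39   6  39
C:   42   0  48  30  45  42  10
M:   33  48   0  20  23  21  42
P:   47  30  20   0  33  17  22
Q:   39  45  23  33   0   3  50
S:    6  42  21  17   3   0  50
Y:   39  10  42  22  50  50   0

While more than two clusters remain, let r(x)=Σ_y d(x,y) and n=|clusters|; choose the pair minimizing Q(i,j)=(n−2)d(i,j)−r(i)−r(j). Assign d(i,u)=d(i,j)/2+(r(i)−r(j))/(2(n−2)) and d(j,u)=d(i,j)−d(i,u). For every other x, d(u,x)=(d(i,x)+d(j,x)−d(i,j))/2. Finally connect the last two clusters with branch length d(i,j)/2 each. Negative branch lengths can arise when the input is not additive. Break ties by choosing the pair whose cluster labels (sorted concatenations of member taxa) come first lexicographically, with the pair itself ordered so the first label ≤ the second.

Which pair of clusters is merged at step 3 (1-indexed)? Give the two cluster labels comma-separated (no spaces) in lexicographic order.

1. join C+Y (d=10, Q=-380) ⇒ CY; edges |C|=27/5, |Y|=23/5
  updated: d(A,CY)=71/2, d(CY,M)=40, d(CY,P)=21, d(CY,Q)=85/2, d(CY,S)=41
2. join CY+P (d=21, Q=-234) ⇒ CPY; edges |CY|=63/4, |P|=21/4
  updated: d(A,CPY)=123/4, d(CPY,M)=39/2, d(CPY,Q)=109/4, d(CPY,S)=37/2
3. join A+S (d=6, Q=-557/4) ⇒ AS; edges |A|=313/24, |S|=-169/24
  updated: d(AS,CPY)=173/8, d(AS,M)=24, d(AS,Q)=18
4. join AS+Q (d=18, Q=-767/8) ⇒ AQS; edges |AS|=251/32, |Q|=325/32
  updated: d(AQS,CPY)=247/16, d(AQS,M)=29/2
5. join AQS+CPY (d=247/16, Q=-791/16) ⇒ ACPQSY; edges |AQS|=167/32, |CPY|=327/32
  updated: d(ACPQSY,M)=297/32
6. join ACPQSY+M (d=297/32) ⇒ ACMPQSY; edges |ACPQSY|=297/64, |M|=297/64
final tree: ((((A:313/24,S:-169/24):251/32,Q:325/32):167/32,((C:27/5,Y:23/5):63/4,P:21/4):327/32):297/64,M:297/64)
total length: 2551/32

A,S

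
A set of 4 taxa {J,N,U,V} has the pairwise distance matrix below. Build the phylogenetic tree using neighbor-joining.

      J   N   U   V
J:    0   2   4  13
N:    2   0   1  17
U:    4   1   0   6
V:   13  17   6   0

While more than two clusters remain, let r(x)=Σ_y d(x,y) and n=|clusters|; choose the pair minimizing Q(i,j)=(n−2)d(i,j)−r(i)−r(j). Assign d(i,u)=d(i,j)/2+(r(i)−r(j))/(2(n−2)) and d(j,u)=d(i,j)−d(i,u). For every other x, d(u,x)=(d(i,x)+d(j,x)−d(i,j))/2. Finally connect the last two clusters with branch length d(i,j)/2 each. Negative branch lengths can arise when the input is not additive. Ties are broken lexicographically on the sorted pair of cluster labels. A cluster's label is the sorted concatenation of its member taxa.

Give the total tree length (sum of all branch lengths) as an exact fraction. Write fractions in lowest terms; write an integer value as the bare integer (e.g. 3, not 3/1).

iteration 1: select J,N (d=2, Q=-35); attach at lengths (3/4, 5/4); label the merged cluster JN
  updated: d(JN,U)=3/2, d(JN,V)=14
iteration 2: select JN,U (d=3/2, Q=-43/2); attach at lengths (19/4, -13/4); label the merged cluster JNU
  updated: d(JNU,V)=37/4
iteration 3: select JNU,V (d=37/4); attach at lengths (37/8, 37/8); label the merged cluster JNUV
final tree: (((J:3/4,N:5/4):19/4,U:-13/4):37/8,V:37/8)
total length: 51/4

51/4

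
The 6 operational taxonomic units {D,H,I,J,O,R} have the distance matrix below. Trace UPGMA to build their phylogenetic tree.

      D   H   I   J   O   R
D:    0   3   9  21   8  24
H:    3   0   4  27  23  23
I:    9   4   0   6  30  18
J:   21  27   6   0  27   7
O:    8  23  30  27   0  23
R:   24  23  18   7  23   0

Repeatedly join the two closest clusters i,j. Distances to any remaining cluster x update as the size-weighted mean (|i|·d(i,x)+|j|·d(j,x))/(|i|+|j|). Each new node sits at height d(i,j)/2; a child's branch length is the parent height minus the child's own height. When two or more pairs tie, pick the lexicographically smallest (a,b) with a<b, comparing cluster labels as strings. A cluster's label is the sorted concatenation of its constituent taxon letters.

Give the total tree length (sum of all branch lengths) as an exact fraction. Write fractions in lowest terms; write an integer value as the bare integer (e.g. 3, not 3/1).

709/18

iteration 1: select D,H (d=3); attach at lengths (3/2, 3/2); label the merged cluster DH
  updated: d(DH,I)=13/2, d(DH,J)=24, d(DH,O)=31/2, d(DH,R)=47/2
iteration 2: select I,J (d=6); attach at lengths (3, 3); label the merged cluster IJ
  updated: d(DH,IJ)=61/4, d(IJ,O)=57/2, d(IJ,R)=25/2
iteration 3: select IJ,R (d=25/2); attach at lengths (13/4, 25/4); label the merged cluster IJR
  updated: d(DH,IJR)=18, d(IJR,O)=80/3
iteration 4: select DH,O (d=31/2); attach at lengths (25/4, 31/4); label the merged cluster DHO
  updated: d(DHO,IJR)=188/9
iteration 5: select DHO,IJR (d=188/9); attach at lengths (97/36, 151/36); label the merged cluster DHIJOR
final tree: (((D:3/2,H:3/2):25/4,O:31/4):97/36,((I:3,J:3):13/4,R:25/4):151/36)
total length: 709/18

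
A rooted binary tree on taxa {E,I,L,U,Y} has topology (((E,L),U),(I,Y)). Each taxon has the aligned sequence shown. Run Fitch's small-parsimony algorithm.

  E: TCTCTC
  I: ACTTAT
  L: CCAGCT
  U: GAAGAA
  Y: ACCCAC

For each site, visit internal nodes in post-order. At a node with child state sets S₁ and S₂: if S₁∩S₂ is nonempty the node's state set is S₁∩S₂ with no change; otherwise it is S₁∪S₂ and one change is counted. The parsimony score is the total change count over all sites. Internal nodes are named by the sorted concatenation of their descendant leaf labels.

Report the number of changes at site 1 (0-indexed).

1

[col 0] EL: children E:{T}, L:{C} ∪→ {C,T}; cost 1
[col 0] ELU: children EL:{C,T}, U:{G} ∪→ {C,G,T}; cost 1
[col 0] IY: children I:{A}, Y:{A} ∩→ {A}; cost 0
[col 0] EILUY: children ELU:{C,G,T}, IY:{A} ∪→ {A,C,G,T}; cost 1
[col 1] EL: children E:{C}, L:{C} ∩→ {C}; cost 0
[col 1] ELU: children EL:{C}, U:{A} ∪→ {A,C}; cost 1
[col 1] IY: children I:{C}, Y:{C} ∩→ {C}; cost 0
[col 1] EILUY: children ELU:{A,C}, IY:{C} ∩→ {C}; cost 0
[col 2] EL: children E:{T}, L:{A} ∪→ {A,T}; cost 1
[col 2] ELU: children EL:{A,T}, U:{A} ∩→ {A}; cost 0
[col 2] IY: children I:{T}, Y:{C} ∪→ {C,T}; cost 1
[col 2] EILUY: children ELU:{A}, IY:{C,T} ∪→ {A,C,T}; cost 1
[col 3] EL: children E:{C}, L:{G} ∪→ {C,G}; cost 1
[col 3] ELU: children EL:{C,G}, U:{G} ∩→ {G}; cost 0
[col 3] IY: children I:{T}, Y:{C} ∪→ {C,T}; cost 1
[col 3] EILUY: children ELU:{G}, IY:{C,T} ∪→ {C,G,T}; cost 1
[col 4] EL: children E:{T}, L:{C} ∪→ {C,T}; cost 1
[col 4] ELU: children EL:{C,T}, U:{A} ∪→ {A,C,T}; cost 1
[col 4] IY: children I:{A}, Y:{A} ∩→ {A}; cost 0
[col 4] EILUY: children ELU:{A,C,T}, IY:{A} ∩→ {A}; cost 0
[col 5] EL: children E:{C}, L:{T} ∪→ {C,T}; cost 1
[col 5] ELU: children EL:{C,T}, U:{A} ∪→ {A,C,T}; cost 1
[col 5] IY: children I:{T}, Y:{C} ∪→ {C,T}; cost 1
[col 5] EILUY: children ELU:{A,C,T}, IY:{C,T} ∩→ {C,T}; cost 0
per-site changes: [3, 1, 3, 3, 2, 3]; total = 15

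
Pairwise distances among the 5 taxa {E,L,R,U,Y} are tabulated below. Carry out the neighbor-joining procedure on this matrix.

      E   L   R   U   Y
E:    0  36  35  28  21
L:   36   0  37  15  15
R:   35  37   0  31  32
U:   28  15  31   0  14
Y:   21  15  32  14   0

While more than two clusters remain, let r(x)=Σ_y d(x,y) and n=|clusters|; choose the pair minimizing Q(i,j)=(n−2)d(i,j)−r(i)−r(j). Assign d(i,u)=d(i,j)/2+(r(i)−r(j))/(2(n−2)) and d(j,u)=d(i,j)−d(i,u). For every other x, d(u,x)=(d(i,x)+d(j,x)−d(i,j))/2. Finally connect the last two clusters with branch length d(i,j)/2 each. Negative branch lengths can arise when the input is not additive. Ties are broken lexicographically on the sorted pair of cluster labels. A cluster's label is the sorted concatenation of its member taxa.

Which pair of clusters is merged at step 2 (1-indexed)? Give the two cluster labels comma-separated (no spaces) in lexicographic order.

1. join E+R (d=35, Q=-150) ⇒ ER; edges |E|=15, |R|=20
  updated: d(ER,L)=19, d(ER,U)=12, d(ER,Y)=9
2. join ER+Y (d=9, Q=-60) ⇒ ERY; edges |ER|=5, |Y|=4
  updated: d(ERY,L)=25/2, d(ERY,U)=17/2
3. join ERY+L (d=25/2, Q=-36) ⇒ ELRY; edges |ERY|=3, |L|=19/2
  updated: d(ELRY,U)=11/2
4. join ELRY+U (d=11/2) ⇒ ELRUY; edges |ELRY|=11/4, |U|=11/4
final tree: ((((E:15,R:20):5,Y:4):3,L:19/2):11/4,U:11/4)
total length: 62

ER,Y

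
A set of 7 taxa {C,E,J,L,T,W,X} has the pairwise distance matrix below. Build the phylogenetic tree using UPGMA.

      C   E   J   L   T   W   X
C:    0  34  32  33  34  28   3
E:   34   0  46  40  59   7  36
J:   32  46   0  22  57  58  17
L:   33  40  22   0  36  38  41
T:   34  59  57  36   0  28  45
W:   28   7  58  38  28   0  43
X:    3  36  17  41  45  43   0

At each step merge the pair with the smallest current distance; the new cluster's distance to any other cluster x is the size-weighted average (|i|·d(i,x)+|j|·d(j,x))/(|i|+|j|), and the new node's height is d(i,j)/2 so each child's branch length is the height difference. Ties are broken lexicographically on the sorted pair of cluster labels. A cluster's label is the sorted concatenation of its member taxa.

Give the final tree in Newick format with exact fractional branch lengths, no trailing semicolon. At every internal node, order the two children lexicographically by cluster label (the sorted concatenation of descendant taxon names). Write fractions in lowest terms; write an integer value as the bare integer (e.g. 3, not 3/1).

1. join C+X (d=3) ⇒ CX; edges |C|=3/2, |X|=3/2
  updated: d(CX,E)=35, d(CX,J)=49/2, d(CX,L)=37, d(CX,T)=79/2, d(CX,W)=71/2
2. join E+W (d=7) ⇒ EW; edges |E|=7/2, |W|=7/2
  updated: d(CX,EW)=141/4, d(EW,J)=52, d(EW,L)=39, d(EW,T)=87/2
3. join J+L (d=22) ⇒ JL; edges |J|=11, |L|=11
  updated: d(CX,JL)=123/4, d(EW,JL)=91/2, d(JL,T)=93/2
4. join CX+JL (d=123/4) ⇒ CJLX; edges |CX|=111/8, |JL|=35/8
  updated: d(CJLX,EW)=323/8, d(CJLX,T)=43
5. join CJLX+EW (d=323/8) ⇒ CEJLWX; edges |CJLX|=77/16, |EW|=267/16
  updated: d(CEJLWX,T)=259/6
6. join CEJLWX+T (d=259/6) ⇒ CEJLTWX; edges |CEJLWX|=67/48, |T|=259/12
final tree: ((((C:3/2,X:3/2):111/8,(J:11,L:11):35/8):77/16,(E:7/2,W:7/2):267/16):67/48,T:259/12)
total length: 4547/48

((((C:3/2,X:3/2):111/8,(J:11,L:11):35/8):77/16,(E:7/2,W:7/2):267/16):67/48,T:259/12)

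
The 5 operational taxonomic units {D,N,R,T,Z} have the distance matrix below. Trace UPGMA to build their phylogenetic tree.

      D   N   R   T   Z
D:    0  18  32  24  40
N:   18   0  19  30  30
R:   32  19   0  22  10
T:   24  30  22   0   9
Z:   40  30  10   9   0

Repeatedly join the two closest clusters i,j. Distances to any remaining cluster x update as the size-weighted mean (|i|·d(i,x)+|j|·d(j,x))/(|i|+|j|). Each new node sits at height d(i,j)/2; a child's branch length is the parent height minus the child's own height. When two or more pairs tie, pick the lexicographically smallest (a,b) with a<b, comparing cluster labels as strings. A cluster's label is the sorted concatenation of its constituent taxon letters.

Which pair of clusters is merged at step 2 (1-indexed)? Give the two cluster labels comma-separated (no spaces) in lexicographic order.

1. join T+Z (d=9) ⇒ TZ; edges |T|=9/2, |Z|=9/2
  updated: d(D,TZ)=32, d(N,TZ)=30, d(R,TZ)=16
2. join R+TZ (d=16) ⇒ RTZ; edges |R|=8, |TZ|=7/2
  updated: d(D,RTZ)=32, d(N,RTZ)=79/3
3. join D+N (d=18) ⇒ DN; edges |D|=9, |N|=9
  updated: d(DN,RTZ)=175/6
4. join DN+RTZ (d=175/6) ⇒ DNRTZ; edges |DN|=67/12, |RTZ|=79/12
final tree: ((D:9,N:9):67/12,(R:8,(T:9/2,Z:9/2):7/2):79/12)
total length: 152/3

R,TZ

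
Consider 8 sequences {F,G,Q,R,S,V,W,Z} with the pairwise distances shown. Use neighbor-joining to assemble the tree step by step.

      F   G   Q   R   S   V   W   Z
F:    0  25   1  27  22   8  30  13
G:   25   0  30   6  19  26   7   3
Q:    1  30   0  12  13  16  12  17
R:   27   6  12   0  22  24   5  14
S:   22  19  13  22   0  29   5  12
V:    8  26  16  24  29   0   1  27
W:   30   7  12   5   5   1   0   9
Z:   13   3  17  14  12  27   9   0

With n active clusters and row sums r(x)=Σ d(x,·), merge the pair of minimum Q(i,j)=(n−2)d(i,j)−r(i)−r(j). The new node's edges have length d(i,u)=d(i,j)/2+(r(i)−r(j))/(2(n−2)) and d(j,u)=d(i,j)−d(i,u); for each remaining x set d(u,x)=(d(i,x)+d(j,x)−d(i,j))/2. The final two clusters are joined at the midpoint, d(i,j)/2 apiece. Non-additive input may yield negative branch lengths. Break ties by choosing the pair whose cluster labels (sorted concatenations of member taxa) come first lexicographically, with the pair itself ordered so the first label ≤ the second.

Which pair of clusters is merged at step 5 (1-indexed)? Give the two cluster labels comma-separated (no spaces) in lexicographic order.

1. join F+Q (d=1, Q=-221) ⇒ FQ; edges |F|=31/12, |Q|=-19/12
  updated: d(FQ,G)=27, d(FQ,R)=19, d(FQ,S)=17, d(FQ,V)=23/2, d(FQ,W)=41/2, d(FQ,Z)=29/2
2. join FQ+V (d=23/2, Q=-341/2) ⇒ FQV; edges |FQ|=97/20, |V|=133/20
  updated: d(FQV,G)=83/4, d(FQV,R)=63/4, d(FQV,S)=69/4, d(FQV,W)=5, d(FQV,Z)=15
3. join G+Z (d=3, Q=-387/4) ⇒ GZ; edges |G|=59/32, |Z|=37/32
  updated: d(FQV,GZ)=131/8, d(GZ,R)=17/2, d(GZ,S)=14, d(GZ,W)=13/2
4. join GZ+R (d=17/2, Q=-569/8) ⇒ GRZ; edges |GZ|=157/48, |R|=251/48
  updated: d(FQV,GRZ)=189/16, d(GRZ,S)=55/4, d(GRZ,W)=3/2
5. join FQV+GRZ (d=189/16, Q=-75/2) ⇒ FGQRVZ; edges |FQV|=245/32, |GRZ|=133/32
  updated: d(FGQRVZ,S)=307/32, d(FGQRVZ,W)=-85/32
6. join FGQRVZ+S (d=307/32, Q=-191/16) ⇒ FGQRSVZ; edges |FGQRVZ|=31/32, |S|=69/8
  updated: d(FGQRSVZ,W)=-29/8
7. join FGQRSVZ+W (d=-29/8) ⇒ FGQRSVWZ; edges |FGQRSVZ|=-29/16, |W|=-29/16
final tree: (((((F:31/12,Q:-19/12):97/20,V:133/20):245/32,((G:59/32,Z:37/32):157/48,R:251/48):133/32):31/32,S:69/8):-29/16,W:-29/16)
total length: 1337/32

FQV,GRZ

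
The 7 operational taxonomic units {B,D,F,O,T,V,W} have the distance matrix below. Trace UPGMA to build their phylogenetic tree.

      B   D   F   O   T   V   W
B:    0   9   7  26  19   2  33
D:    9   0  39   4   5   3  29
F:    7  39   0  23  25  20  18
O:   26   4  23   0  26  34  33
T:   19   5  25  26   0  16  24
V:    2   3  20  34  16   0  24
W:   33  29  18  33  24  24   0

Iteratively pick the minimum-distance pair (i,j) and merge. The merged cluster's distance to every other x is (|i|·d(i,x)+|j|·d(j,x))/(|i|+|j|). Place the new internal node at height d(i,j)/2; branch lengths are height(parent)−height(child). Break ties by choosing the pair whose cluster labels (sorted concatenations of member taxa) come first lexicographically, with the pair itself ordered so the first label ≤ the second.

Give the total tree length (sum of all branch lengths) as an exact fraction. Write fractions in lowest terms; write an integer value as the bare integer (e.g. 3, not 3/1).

iteration 1: select B,V (d=2); attach at lengths (1, 1); label the merged cluster BV
  updated: d(BV,D)=6, d(BV,F)=27/2, d(BV,O)=30, d(BV,T)=35/2, d(BV,W)=57/2
iteration 2: select D,O (d=4); attach at lengths (2, 2); label the merged cluster DO
  updated: d(BV,DO)=18, d(DO,F)=31, d(DO,T)=31/2, d(DO,W)=31
iteration 3: select BV,F (d=27/2); attach at lengths (23/4, 27/4); label the merged cluster BFV
  updated: d(BFV,DO)=67/3, d(BFV,T)=20, d(BFV,W)=25
iteration 4: select DO,T (d=31/2); attach at lengths (23/4, 31/4); label the merged cluster DOT
  updated: d(BFV,DOT)=194/9, d(DOT,W)=86/3
iteration 5: select BFV,DOT (d=194/9); attach at lengths (145/36, 109/36); label the merged cluster BDFOTV
  updated: d(BDFOTV,W)=161/6
iteration 6: select BDFOTV,W (d=161/6); attach at lengths (95/36, 161/12); label the merged cluster BDFOTVW
final tree: ((((B:1,V:1):23/4,F:27/4):145/36,((D:2,O:2):23/4,T:31/4):109/36):95/36,W:161/12)
total length: 496/9

496/9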